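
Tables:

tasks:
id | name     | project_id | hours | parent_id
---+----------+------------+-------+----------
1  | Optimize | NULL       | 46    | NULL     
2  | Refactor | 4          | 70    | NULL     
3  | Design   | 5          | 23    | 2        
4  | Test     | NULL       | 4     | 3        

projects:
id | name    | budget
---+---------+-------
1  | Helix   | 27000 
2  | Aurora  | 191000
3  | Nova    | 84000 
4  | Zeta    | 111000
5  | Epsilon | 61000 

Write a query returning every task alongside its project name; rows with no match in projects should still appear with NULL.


LEFT JOIN keeps every row from tasks (the left table); where project_id has no match in projects, the project columns become NULL. Walk through each task:
  - task 1 (Optimize): project_id=NULL, no match -> kept with NULL
  - task 2 (Refactor): project_id=4 -> matches Zeta
  - task 3 (Design): project_id=5 -> matches Epsilon
  - task 4 (Test): project_id=NULL, no match -> kept with NULL
All 4 rows appear; 2 have NULL project.

SQL:
SELECT a.name, b.name AS project
FROM tasks a
LEFT JOIN projects b ON a.project_id = b.id

Result:
name     | project
---------+--------
Optimize | NULL   
Refactor | Zeta   
Design   | Epsilon
Test     | NULL   


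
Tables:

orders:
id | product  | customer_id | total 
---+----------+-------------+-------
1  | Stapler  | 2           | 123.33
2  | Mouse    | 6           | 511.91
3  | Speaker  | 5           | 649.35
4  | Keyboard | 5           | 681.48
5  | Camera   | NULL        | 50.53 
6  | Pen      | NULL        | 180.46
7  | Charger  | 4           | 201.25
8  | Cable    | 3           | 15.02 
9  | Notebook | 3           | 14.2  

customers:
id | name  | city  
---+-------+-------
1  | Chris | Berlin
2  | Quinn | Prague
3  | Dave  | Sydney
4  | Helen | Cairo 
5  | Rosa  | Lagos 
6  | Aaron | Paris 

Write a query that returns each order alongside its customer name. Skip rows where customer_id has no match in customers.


INNER JOIN keeps only orders rows whose customer_id matches an id in customers. Walk through each order:
  - order 1 (Stapler): customer_id=2 -> matches Quinn
  - order 2 (Mouse): customer_id=6 -> matches Aaron
  - order 3 (Speaker): customer_id=5 -> matches Rosa
  - order 4 (Keyboard): customer_id=5 -> matches Rosa
  - order 5 (Camera): customer_id=NULL, no match -> dropped
  - order 6 (Pen): customer_id=NULL, no match -> dropped
  - order 7 (Charger): customer_id=4 -> matches Helen
  - order 8 (Cable): customer_id=3 -> matches Dave
  - order 9 (Notebook): customer_id=3 -> matches Dave
So 2 of 9 rows are dropped.

SQL:
SELECT a.product, b.name AS customer
FROM orders a
INNER JOIN customers b ON a.customer_id = b.id

Result:
product  | customer
---------+---------
Stapler  | Quinn   
Mouse    | Aaron   
Speaker  | Rosa    
Keyboard | Rosa    
Charger  | Helen   
Cable    | Dave    
Notebook | Dave    


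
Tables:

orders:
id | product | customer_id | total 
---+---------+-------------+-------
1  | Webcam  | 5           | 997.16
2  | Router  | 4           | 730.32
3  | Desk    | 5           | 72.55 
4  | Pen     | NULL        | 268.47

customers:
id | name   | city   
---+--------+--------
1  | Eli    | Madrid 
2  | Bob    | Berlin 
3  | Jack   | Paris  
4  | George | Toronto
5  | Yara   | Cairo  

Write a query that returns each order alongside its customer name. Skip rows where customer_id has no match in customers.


INNER JOIN keeps only orders rows whose customer_id matches an id in customers. Walk through each order:
  - order 1 (Webcam): customer_id=5 -> matches Yara
  - order 2 (Router): customer_id=4 -> matches George
  - order 3 (Desk): customer_id=5 -> matches Yara
  - order 4 (Pen): customer_id=NULL, no match -> dropped
So 1 of 4 rows is dropped.

SQL:
SELECT a.product, b.name AS customer
FROM orders a
INNER JOIN customers b ON a.customer_id = b.id

Result:
product | customer
--------+---------
Webcam  | Yara    
Router  | George  
Desk    | Yara    


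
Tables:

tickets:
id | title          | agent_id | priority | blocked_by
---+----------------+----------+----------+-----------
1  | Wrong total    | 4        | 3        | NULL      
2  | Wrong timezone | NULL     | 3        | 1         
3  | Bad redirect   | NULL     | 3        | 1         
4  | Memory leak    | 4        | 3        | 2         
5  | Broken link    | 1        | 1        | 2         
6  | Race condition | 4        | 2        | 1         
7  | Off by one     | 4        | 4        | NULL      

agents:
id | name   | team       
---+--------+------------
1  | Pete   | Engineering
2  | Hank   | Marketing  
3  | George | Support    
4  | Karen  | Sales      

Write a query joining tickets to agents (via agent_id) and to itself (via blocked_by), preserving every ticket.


Two LEFT JOINs from the same base table tickets: one to agents via agent_id, one to tickets itself via blocked_by. Both are LEFT so every ticket is preserved.
Match against agents:
  - ticket 1 (Wrong total): agent_id=4 -> matches Karen
  - ticket 2 (Wrong timezone): agent_id=NULL, no match -> kept with NULL
  - ticket 3 (Bad redirect): agent_id=NULL, no match -> kept with NULL
  - ticket 4 (Memory leak): agent_id=4 -> matches Karen
  - ticket 5 (Broken link): agent_id=1 -> matches Pete
  - ticket 6 (Race condition): agent_id=4 -> matches Karen
  - ticket 7 (Off by one): agent_id=4 -> matches Karen
Match against tickets (self):
  - ticket 1 (Wrong total): blocked_by=NULL -> NULL
  - ticket 2 (Wrong timezone): blocked_by=1 -> Wrong total
  - ticket 3 (Bad redirect): blocked_by=1 -> Wrong total
  - ticket 4 (Memory leak): blocked_by=2 -> Wrong timezone
  - ticket 5 (Broken link): blocked_by=2 -> Wrong timezone
  - ticket 6 (Race condition): blocked_by=1 -> Wrong total
  - ticket 7 (Off by one): blocked_by=NULL -> NULL

SQL:
SELECT a.title, b.name AS agent, c.title AS blocked_by
FROM tickets a
LEFT JOIN agents b ON a.agent_id = b.id
LEFT JOIN tickets c ON a.blocked_by = c.id

Result:
title          | agent | blocked_by    
---------------+-------+---------------
Wrong total    | Karen | NULL          
Wrong timezone | NULL  | Wrong total   
Bad redirect   | NULL  | Wrong total   
Memory leak    | Karen | Wrong timezone
Broken link    | Pete  | Wrong timezone
Race condition | Karen | Wrong total   
Off by one     | Karen | NULL          


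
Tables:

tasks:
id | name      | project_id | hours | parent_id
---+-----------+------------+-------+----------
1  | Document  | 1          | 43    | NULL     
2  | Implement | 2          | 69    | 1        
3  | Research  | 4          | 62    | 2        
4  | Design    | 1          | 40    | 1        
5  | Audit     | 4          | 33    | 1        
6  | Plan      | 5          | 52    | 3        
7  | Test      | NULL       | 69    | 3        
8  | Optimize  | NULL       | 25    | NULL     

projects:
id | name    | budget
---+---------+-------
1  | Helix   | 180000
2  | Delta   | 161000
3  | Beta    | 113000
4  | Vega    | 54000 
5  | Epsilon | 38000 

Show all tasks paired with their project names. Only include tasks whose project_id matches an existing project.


INNER JOIN keeps only tasks rows whose project_id matches an id in projects. Walk through each task:
  - task 1 (Document): project_id=1 -> matches Helix
  - task 2 (Implement): project_id=2 -> matches Delta
  - task 3 (Research): project_id=4 -> matches Vega
  - task 4 (Design): project_id=1 -> matches Helix
  - task 5 (Audit): project_id=4 -> matches Vega
  - task 6 (Plan): project_id=5 -> matches Epsilon
  - task 7 (Test): project_id=NULL, no match -> dropped
  - task 8 (Optimize): project_id=NULL, no match -> dropped
So 2 of 8 rows are dropped.

SQL:
SELECT a.name, b.name AS project
FROM tasks a
INNER JOIN projects b ON a.project_id = b.id

Result:
name      | project
----------+--------
Document  | Helix  
Implement | Delta  
Research  | Vega   
Design    | Helix  
Audit     | Vega   
Plan      | Epsilon


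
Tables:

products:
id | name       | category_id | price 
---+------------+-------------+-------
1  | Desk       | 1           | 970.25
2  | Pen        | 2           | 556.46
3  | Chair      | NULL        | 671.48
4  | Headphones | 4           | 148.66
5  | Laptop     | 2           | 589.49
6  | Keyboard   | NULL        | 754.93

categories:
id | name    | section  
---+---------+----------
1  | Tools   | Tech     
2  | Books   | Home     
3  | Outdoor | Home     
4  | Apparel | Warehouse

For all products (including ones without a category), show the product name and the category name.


LEFT JOIN keeps every row from products (the left table); where category_id has no match in categories, the category columns become NULL. Walk through each product:
  - product 1 (Desk): category_id=1 -> matches Tools
  - product 2 (Pen): category_id=2 -> matches Books
  - product 3 (Chair): category_id=NULL, no match -> kept with NULL
  - product 4 (Headphones): category_id=4 -> matches Apparel
  - product 5 (Laptop): category_id=2 -> matches Books
  - product 6 (Keyboard): category_id=NULL, no match -> kept with NULL
All 6 rows appear; 2 have NULL category.

SQL:
SELECT a.name, b.name AS category
FROM products a
LEFT JOIN categories b ON a.category_id = b.id

Result:
name       | category
-----------+---------
Desk       | Tools   
Pen        | Books   
Chair      | NULL    
Headphones | Apparel 
Laptop     | Books   
Keyboard   | NULL    


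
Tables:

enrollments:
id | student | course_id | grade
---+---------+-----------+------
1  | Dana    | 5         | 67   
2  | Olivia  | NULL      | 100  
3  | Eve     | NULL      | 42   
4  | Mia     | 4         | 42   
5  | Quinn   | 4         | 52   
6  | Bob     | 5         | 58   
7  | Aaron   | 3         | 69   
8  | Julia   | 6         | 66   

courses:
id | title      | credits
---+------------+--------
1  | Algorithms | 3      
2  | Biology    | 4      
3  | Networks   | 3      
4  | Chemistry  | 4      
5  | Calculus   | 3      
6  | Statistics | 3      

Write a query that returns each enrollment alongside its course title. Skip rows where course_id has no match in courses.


INNER JOIN keeps only enrollments rows whose course_id matches an id in courses. Walk through each enrollment:
  - enrollment 1 (Dana): course_id=5 -> matches Calculus
  - enrollment 2 (Olivia): course_id=NULL, no match -> dropped
  - enrollment 3 (Eve): course_id=NULL, no match -> dropped
  - enrollment 4 (Mia): course_id=4 -> matches Chemistry
  - enrollment 5 (Quinn): course_id=4 -> matches Chemistry
  - enrollment 6 (Bob): course_id=5 -> matches Calculus
  - enrollment 7 (Aaron): course_id=3 -> matches Networks
  - enrollment 8 (Julia): course_id=6 -> matches Statistics
So 2 of 8 rows are dropped.

SQL:
SELECT a.student, b.title AS course
FROM enrollments a
INNER JOIN courses b ON a.course_id = b.id

Result:
student | course    
--------+-----------
Dana    | Calculus  
Mia     | Chemistry 
Quinn   | Chemistry 
Bob     | Calculus  
Aaron   | Networks  
Julia   | Statistics


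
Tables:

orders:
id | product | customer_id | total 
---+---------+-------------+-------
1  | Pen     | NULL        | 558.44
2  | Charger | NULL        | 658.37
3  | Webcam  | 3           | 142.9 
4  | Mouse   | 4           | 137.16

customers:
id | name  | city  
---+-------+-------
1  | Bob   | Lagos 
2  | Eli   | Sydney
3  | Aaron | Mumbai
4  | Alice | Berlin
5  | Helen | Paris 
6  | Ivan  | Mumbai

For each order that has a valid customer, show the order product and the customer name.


INNER JOIN keeps only orders rows whose customer_id matches an id in customers. Walk through each order:
  - order 1 (Pen): customer_id=NULL, no match -> dropped
  - order 2 (Charger): customer_id=NULL, no match -> dropped
  - order 3 (Webcam): customer_id=3 -> matches Aaron
  - order 4 (Mouse): customer_id=4 -> matches Alice
So 2 of 4 rows are dropped.

SQL:
SELECT a.product, b.name AS customer
FROM orders a
INNER JOIN customers b ON a.customer_id = b.id

Result:
product | customer
--------+---------
Webcam  | Aaron   
Mouse   | Alice   


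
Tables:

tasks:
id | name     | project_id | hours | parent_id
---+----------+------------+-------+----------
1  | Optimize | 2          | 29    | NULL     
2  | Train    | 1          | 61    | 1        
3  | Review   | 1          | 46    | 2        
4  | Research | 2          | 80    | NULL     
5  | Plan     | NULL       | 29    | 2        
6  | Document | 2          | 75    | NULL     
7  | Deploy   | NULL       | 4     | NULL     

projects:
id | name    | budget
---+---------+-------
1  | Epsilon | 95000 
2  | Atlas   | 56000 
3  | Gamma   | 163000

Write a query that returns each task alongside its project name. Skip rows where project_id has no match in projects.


INNER JOIN keeps only tasks rows whose project_id matches an id in projects. Walk through each task:
  - task 1 (Optimize): project_id=2 -> matches Atlas
  - task 2 (Train): project_id=1 -> matches Epsilon
  - task 3 (Review): project_id=1 -> matches Epsilon
  - task 4 (Research): project_id=2 -> matches Atlas
  - task 5 (Plan): project_id=NULL, no match -> dropped
  - task 6 (Document): project_id=2 -> matches Atlas
  - task 7 (Deploy): project_id=NULL, no match -> dropped
So 2 of 7 rows are dropped.

SQL:
SELECT a.name, b.name AS project
FROM tasks a
INNER JOIN projects b ON a.project_id = b.id

Result:
name     | project
---------+--------
Optimize | Atlas  
Train    | Epsilon
Review   | Epsilon
Research | Atlas  
Document | Atlas  


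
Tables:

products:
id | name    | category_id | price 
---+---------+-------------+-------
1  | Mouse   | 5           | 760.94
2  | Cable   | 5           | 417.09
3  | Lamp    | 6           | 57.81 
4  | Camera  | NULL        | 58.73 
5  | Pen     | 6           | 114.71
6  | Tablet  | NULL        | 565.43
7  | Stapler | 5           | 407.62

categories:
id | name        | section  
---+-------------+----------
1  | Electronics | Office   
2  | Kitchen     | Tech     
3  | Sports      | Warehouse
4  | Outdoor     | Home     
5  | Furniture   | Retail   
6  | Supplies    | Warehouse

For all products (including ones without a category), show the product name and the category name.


LEFT JOIN keeps every row from products (the left table); where category_id has no match in categories, the category columns become NULL. Walk through each product:
  - product 1 (Mouse): category_id=5 -> matches Furniture
  - product 2 (Cable): category_id=5 -> matches Furniture
  - product 3 (Lamp): category_id=6 -> matches Supplies
  - product 4 (Camera): category_id=NULL, no match -> kept with NULL
  - product 5 (Pen): category_id=6 -> matches Supplies
  - product 6 (Tablet): category_id=NULL, no match -> kept with NULL
  - product 7 (Stapler): category_id=5 -> matches Furniture
All 7 rows appear; 2 have NULL category.

SQL:
SELECT a.name, b.name AS category
FROM products a
LEFT JOIN categories b ON a.category_id = b.id

Result:
name    | category 
--------+----------
Mouse   | Furniture
Cable   | Furniture
Lamp    | Supplies 
Camera  | NULL     
Pen     | Supplies 
Tablet  | NULL     
Stapler | Furniture


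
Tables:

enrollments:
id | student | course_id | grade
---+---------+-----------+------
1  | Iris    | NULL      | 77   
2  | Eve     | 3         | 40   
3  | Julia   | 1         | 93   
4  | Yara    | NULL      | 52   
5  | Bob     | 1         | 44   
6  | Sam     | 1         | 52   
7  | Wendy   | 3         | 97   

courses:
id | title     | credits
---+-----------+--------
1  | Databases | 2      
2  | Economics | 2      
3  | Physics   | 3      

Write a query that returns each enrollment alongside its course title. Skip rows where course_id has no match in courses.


INNER JOIN keeps only enrollments rows whose course_id matches an id in courses. Walk through each enrollment:
  - enrollment 1 (Iris): course_id=NULL, no match -> dropped
  - enrollment 2 (Eve): course_id=3 -> matches Physics
  - enrollment 3 (Julia): course_id=1 -> matches Databases
  - enrollment 4 (Yara): course_id=NULL, no match -> dropped
  - enrollment 5 (Bob): course_id=1 -> matches Databases
  - enrollment 6 (Sam): course_id=1 -> matches Databases
  - enrollment 7 (Wendy): course_id=3 -> matches Physics
So 2 of 7 rows are dropped.

SQL:
SELECT a.student, b.title AS course
FROM enrollments a
INNER JOIN courses b ON a.course_id = b.id

Result:
student | course   
--------+----------
Eve     | Physics  
Julia   | Databases
Bob     | Databases
Sam     | Databases
Wendy   | Physics  


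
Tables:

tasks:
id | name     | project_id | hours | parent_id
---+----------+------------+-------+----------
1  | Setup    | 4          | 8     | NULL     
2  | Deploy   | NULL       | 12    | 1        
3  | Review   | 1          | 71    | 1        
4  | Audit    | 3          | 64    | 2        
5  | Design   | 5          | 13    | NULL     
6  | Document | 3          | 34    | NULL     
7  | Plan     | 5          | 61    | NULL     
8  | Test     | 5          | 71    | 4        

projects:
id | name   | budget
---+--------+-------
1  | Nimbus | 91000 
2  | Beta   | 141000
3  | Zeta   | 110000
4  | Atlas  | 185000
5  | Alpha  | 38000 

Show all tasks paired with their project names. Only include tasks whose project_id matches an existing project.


INNER JOIN keeps only tasks rows whose project_id matches an id in projects. Walk through each task:
  - task 1 (Setup): project_id=4 -> matches Atlas
  - task 2 (Deploy): project_id=NULL, no match -> dropped
  - task 3 (Review): project_id=1 -> matches Nimbus
  - task 4 (Audit): project_id=3 -> matches Zeta
  - task 5 (Design): project_id=5 -> matches Alpha
  - task 6 (Document): project_id=3 -> matches Zeta
  - task 7 (Plan): project_id=5 -> matches Alpha
  - task 8 (Test): project_id=5 -> matches Alpha
So 1 of 8 rows is dropped.

SQL:
SELECT a.name, b.name AS project
FROM tasks a
INNER JOIN projects b ON a.project_id = b.id

Result:
name     | project
---------+--------
Setup    | Atlas  
Review   | Nimbus 
Audit    | Zeta   
Design   | Alpha  
Document | Zeta   
Plan     | Alpha  
Test     | Alpha  


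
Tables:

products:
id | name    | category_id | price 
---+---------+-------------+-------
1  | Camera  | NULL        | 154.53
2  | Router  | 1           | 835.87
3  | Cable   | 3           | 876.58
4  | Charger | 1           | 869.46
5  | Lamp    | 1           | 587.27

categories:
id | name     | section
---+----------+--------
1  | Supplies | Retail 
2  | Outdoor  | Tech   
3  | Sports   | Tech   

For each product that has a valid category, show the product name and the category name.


INNER JOIN keeps only products rows whose category_id matches an id in categories. Walk through each product:
  - product 1 (Camera): category_id=NULL, no match -> dropped
  - product 2 (Router): category_id=1 -> matches Supplies
  - product 3 (Cable): category_id=3 -> matches Sports
  - product 4 (Charger): category_id=1 -> matches Supplies
  - product 5 (Lamp): category_id=1 -> matches Supplies
So 1 of 5 rows is dropped.

SQL:
SELECT a.name, b.name AS category
FROM products a
INNER JOIN categories b ON a.category_id = b.id

Result:
name    | category
--------+---------
Router  | Supplies
Cable   | Sports  
Charger | Supplies
Lamp    | Supplies


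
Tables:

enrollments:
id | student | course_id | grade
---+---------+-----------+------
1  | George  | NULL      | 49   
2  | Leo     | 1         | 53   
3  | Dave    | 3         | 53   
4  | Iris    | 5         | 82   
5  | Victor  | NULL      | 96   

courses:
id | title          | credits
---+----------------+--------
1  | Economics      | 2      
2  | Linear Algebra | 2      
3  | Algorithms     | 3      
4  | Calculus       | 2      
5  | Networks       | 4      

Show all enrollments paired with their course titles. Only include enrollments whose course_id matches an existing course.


INNER JOIN keeps only enrollments rows whose course_id matches an id in courses. Walk through each enrollment:
  - enrollment 1 (George): course_id=NULL, no match -> dropped
  - enrollment 2 (Leo): course_id=1 -> matches Economics
  - enrollment 3 (Dave): course_id=3 -> matches Algorithms
  - enrollment 4 (Iris): course_id=5 -> matches Networks
  - enrollment 5 (Victor): course_id=NULL, no match -> dropped
So 2 of 5 rows are dropped.

SQL:
SELECT a.student, b.title AS course
FROM enrollments a
INNER JOIN courses b ON a.course_id = b.id

Result:
student | course    
--------+-----------
Leo     | Economics 
Dave    | Algorithms
Iris    | Networks  


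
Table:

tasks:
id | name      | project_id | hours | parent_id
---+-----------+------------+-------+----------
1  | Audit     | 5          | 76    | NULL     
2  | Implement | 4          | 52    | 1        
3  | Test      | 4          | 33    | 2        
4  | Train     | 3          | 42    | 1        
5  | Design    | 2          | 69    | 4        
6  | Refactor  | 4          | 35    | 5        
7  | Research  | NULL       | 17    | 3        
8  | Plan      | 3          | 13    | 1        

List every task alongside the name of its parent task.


This is a self-join: tasks is joined to a second copy of itself, matching each row's parent_id to another row's id. Use LEFT JOIN so rows with parent_id=NULL are kept.
  - task 1 (Audit): parent_id=NULL -> NULL
  - task 2 (Implement): parent_id=1 -> Audit
  - task 3 (Test): parent_id=2 -> Implement
  - task 4 (Train): parent_id=1 -> Audit
  - task 5 (Design): parent_id=4 -> Train
  - task 6 (Refactor): parent_id=5 -> Design
  - task 7 (Research): parent_id=3 -> Test
  - task 8 (Plan): parent_id=1 -> Audit

SQL:
SELECT a.name AS item, b.name AS parent
FROM tasks a
LEFT JOIN tasks b ON a.parent_id = b.id

Result:
item      | parent   
----------+----------
Audit     | NULL     
Implement | Audit    
Test      | Implement
Train     | Audit    
Design    | Train    
Refactor  | Design   
Research  | Test     
Plan      | Audit    


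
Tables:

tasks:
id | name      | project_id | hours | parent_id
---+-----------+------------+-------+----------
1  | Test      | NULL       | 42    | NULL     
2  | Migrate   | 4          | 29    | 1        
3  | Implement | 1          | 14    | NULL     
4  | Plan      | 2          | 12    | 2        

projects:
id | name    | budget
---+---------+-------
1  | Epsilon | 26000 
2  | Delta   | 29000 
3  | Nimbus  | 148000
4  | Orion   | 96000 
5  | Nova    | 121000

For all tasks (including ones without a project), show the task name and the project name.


LEFT JOIN keeps every row from tasks (the left table); where project_id has no match in projects, the project columns become NULL. Walk through each task:
  - task 1 (Test): project_id=NULL, no match -> kept with NULL
  - task 2 (Migrate): project_id=4 -> matches Orion
  - task 3 (Implement): project_id=1 -> matches Epsilon
  - task 4 (Plan): project_id=2 -> matches Delta
All 4 rows appear; 1 has NULL project.

SQL:
SELECT a.name, b.name AS project
FROM tasks a
LEFT JOIN projects b ON a.project_id = b.id

Result:
name      | project
----------+--------
Test      | NULL   
Migrate   | Orion  
Implement | Epsilon
Plan      | Delta  


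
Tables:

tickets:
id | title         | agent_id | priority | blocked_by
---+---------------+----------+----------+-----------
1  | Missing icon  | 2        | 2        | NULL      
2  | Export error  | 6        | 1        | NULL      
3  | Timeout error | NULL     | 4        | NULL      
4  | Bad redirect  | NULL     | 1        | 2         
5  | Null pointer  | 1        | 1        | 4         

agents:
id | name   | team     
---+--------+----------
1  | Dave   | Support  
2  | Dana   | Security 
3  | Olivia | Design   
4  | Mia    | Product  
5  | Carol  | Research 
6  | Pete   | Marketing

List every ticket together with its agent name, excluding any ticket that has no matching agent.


INNER JOIN keeps only tickets rows whose agent_id matches an id in agents. Walk through each ticket:
  - ticket 1 (Missing icon): agent_id=2 -> matches Dana
  - ticket 2 (Export error): agent_id=6 -> matches Pete
  - ticket 3 (Timeout error): agent_id=NULL, no match -> dropped
  - ticket 4 (Bad redirect): agent_id=NULL, no match -> dropped
  - ticket 5 (Null pointer): agent_id=1 -> matches Dave
So 2 of 5 rows are dropped.

SQL:
SELECT a.title, b.name AS agent
FROM tickets a
INNER JOIN agents b ON a.agent_id = b.id

Result:
title        | agent
-------------+------
Missing icon | Dana 
Export error | Pete 
Null pointer | Dave 


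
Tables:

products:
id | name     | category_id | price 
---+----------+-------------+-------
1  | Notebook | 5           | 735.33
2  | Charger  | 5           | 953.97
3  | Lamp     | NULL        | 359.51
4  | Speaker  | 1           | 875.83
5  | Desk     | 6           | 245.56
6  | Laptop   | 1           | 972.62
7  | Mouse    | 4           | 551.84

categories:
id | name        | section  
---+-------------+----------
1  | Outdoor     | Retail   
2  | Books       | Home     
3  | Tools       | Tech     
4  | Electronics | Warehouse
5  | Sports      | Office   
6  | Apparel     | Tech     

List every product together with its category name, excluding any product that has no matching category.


INNER JOIN keeps only products rows whose category_id matches an id in categories. Walk through each product:
  - product 1 (Notebook): category_id=5 -> matches Sports
  - product 2 (Charger): category_id=5 -> matches Sports
  - product 3 (Lamp): category_id=NULL, no match -> dropped
  - product 4 (Speaker): category_id=1 -> matches Outdoor
  - product 5 (Desk): category_id=6 -> matches Apparel
  - product 6 (Laptop): category_id=1 -> matches Outdoor
  - product 7 (Mouse): category_id=4 -> matches Electronics
So 1 of 7 rows is dropped.

SQL:
SELECT a.name, b.name AS category
FROM products a
INNER JOIN categories b ON a.category_id = b.id

Result:
name     | category   
---------+------------
Notebook | Sports     
Charger  | Sports     
Speaker  | Outdoor    
Desk     | Apparel    
Laptop   | Outdoor    
Mouse    | Electronics


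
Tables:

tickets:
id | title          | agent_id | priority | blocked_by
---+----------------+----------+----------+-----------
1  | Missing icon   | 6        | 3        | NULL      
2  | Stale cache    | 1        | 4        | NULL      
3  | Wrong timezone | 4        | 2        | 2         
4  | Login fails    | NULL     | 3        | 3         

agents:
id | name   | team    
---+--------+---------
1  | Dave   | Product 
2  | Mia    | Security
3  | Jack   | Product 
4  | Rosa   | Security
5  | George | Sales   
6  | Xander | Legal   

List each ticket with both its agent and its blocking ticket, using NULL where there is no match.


Two LEFT JOINs from the same base table tickets: one to agents via agent_id, one to tickets itself via blocked_by. Both are LEFT so every ticket is preserved.
Match against agents:
  - ticket 1 (Missing icon): agent_id=6 -> matches Xander
  - ticket 2 (Stale cache): agent_id=1 -> matches Dave
  - ticket 3 (Wrong timezone): agent_id=4 -> matches Rosa
  - ticket 4 (Login fails): agent_id=NULL, no match -> kept with NULL
Match against tickets (self):
  - ticket 1 (Missing icon): blocked_by=NULL -> NULL
  - ticket 2 (Stale cache): blocked_by=NULL -> NULL
  - ticket 3 (Wrong timezone): blocked_by=2 -> Stale cache
  - ticket 4 (Login fails): blocked_by=3 -> Wrong timezone

SQL:
SELECT a.title, b.name AS agent, c.title AS blocked_by
FROM tickets a
LEFT JOIN agents b ON a.agent_id = b.id
LEFT JOIN tickets c ON a.blocked_by = c.id

Result:
title          | agent  | blocked_by    
---------------+--------+---------------
Missing icon   | Xander | NULL          
Stale cache    | Dave   | NULL          
Wrong timezone | Rosa   | Stale cache   
Login fails    | NULL   | Wrong timezone


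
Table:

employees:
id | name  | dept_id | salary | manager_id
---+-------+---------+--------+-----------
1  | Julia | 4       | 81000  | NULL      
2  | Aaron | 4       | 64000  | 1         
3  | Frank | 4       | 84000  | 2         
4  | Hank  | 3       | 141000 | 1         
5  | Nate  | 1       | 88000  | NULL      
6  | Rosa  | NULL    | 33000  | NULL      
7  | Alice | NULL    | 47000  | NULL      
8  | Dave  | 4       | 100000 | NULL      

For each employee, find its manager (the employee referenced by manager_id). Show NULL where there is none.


This is a self-join: employees is joined to a second copy of itself, matching each row's manager_id to another row's id. Use LEFT JOIN so rows with manager_id=NULL are kept.
  - employee 1 (Julia): manager_id=NULL -> NULL
  - employee 2 (Aaron): manager_id=1 -> Julia
  - employee 3 (Frank): manager_id=2 -> Aaron
  - employee 4 (Hank): manager_id=1 -> Julia
  - employee 5 (Nate): manager_id=NULL -> NULL
  - employee 6 (Rosa): manager_id=NULL -> NULL
  - employee 7 (Alice): manager_id=NULL -> NULL
  - employee 8 (Dave): manager_id=NULL -> NULL

SQL:
SELECT a.name AS item, b.name AS manager
FROM employees a
LEFT JOIN employees b ON a.manager_id = b.id

Result:
item  | manager
------+--------
Julia | NULL   
Aaron | Julia  
Frank | Aaron  
Hank  | Julia  
Nate  | NULL   
Rosa  | NULL   
Alice | NULL   
Dave  | NULL   


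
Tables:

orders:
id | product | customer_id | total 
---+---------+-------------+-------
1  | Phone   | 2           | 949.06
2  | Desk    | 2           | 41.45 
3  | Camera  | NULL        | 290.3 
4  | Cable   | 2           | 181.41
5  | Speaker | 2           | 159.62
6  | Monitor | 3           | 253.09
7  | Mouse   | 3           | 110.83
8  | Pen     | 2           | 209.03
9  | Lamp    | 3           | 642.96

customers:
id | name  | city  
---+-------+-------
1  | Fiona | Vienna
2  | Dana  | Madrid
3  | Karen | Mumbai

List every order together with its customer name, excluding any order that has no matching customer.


INNER JOIN keeps only orders rows whose customer_id matches an id in customers. Walk through each order:
  - order 1 (Phone): customer_id=2 -> matches Dana
  - order 2 (Desk): customer_id=2 -> matches Dana
  - order 3 (Camera): customer_id=NULL, no match -> dropped
  - order 4 (Cable): customer_id=2 -> matches Dana
  - order 5 (Speaker): customer_id=2 -> matches Dana
  - order 6 (Monitor): customer_id=3 -> matches Karen
  - order 7 (Mouse): customer_id=3 -> matches Karen
  - order 8 (Pen): customer_id=2 -> matches Dana
  - order 9 (Lamp): customer_id=3 -> matches Karen
So 1 of 9 rows is dropped.

SQL:
SELECT a.product, b.name AS customer
FROM orders a
INNER JOIN customers b ON a.customer_id = b.id

Result:
product | customer
--------+---------
Phone   | Dana    
Desk    | Dana    
Cable   | Dana    
Speaker | Dana    
Monitor | Karen   
Mouse   | Karen   
Pen     | Dana    
Lamp    | Karen   


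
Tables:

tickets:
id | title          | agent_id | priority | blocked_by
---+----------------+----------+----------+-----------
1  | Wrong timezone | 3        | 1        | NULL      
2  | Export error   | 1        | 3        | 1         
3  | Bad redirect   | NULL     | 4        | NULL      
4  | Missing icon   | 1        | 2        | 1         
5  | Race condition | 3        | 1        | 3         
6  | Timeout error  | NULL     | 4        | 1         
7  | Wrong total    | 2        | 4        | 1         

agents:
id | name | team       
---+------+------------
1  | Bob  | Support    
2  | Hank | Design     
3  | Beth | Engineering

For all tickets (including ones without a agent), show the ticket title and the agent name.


LEFT JOIN keeps every row from tickets (the left table); where agent_id has no match in agents, the agent columns become NULL. Walk through each ticket:
  - ticket 1 (Wrong timezone): agent_id=3 -> matches Beth
  - ticket 2 (Export error): agent_id=1 -> matches Bob
  - ticket 3 (Bad redirect): agent_id=NULL, no match -> kept with NULL
  - ticket 4 (Missing icon): agent_id=1 -> matches Bob
  - ticket 5 (Race condition): agent_id=3 -> matches Beth
  - ticket 6 (Timeout error): agent_id=NULL, no match -> kept with NULL
  - ticket 7 (Wrong total): agent_id=2 -> matches Hank
All 7 rows appear; 2 have NULL agent.

SQL:
SELECT a.title, b.name AS agent
FROM tickets a
LEFT JOIN agents b ON a.agent_id = b.id

Result:
title          | agent
---------------+------
Wrong timezone | Beth 
Export error   | Bob  
Bad redirect   | NULL 
Missing icon   | Bob  
Race condition | Beth 
Timeout error  | NULL 
Wrong total    | Hank 


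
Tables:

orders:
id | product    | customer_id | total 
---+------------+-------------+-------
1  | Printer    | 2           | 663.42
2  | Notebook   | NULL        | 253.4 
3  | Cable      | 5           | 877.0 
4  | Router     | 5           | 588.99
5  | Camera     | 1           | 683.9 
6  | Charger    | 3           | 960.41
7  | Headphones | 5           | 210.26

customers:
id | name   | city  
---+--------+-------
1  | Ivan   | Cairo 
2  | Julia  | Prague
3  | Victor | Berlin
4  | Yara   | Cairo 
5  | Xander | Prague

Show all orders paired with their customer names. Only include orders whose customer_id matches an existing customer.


INNER JOIN keeps only orders rows whose customer_id matches an id in customers. Walk through each order:
  - order 1 (Printer): customer_id=2 -> matches Julia
  - order 2 (Notebook): customer_id=NULL, no match -> dropped
  - order 3 (Cable): customer_id=5 -> matches Xander
  - order 4 (Router): customer_id=5 -> matches Xander
  - order 5 (Camera): customer_id=1 -> matches Ivan
  - order 6 (Charger): customer_id=3 -> matches Victor
  - order 7 (Headphones): customer_id=5 -> matches Xander
So 1 of 7 rows is dropped.

SQL:
SELECT a.product, b.name AS customer
FROM orders a
INNER JOIN customers b ON a.customer_id = b.id

Result:
product    | customer
-----------+---------
Printer    | Julia   
Cable      | Xander  
Router     | Xander  
Camera     | Ivan    
Charger    | Victor  
Headphones | Xander  


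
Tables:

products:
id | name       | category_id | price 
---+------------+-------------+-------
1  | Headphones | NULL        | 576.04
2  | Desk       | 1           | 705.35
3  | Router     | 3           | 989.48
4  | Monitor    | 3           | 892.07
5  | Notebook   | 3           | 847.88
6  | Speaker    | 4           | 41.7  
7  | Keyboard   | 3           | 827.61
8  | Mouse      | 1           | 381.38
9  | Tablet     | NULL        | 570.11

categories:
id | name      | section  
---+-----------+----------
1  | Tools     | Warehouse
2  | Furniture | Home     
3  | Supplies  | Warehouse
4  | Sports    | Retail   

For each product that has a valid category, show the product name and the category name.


INNER JOIN keeps only products rows whose category_id matches an id in categories. Walk through each product:
  - product 1 (Headphones): category_id=NULL, no match -> dropped
  - product 2 (Desk): category_id=1 -> matches Tools
  - product 3 (Router): category_id=3 -> matches Supplies
  - product 4 (Monitor): category_id=3 -> matches Supplies
  - product 5 (Notebook): category_id=3 -> matches Supplies
  - product 6 (Speaker): category_id=4 -> matches Sports
  - product 7 (Keyboard): category_id=3 -> matches Supplies
  - product 8 (Mouse): category_id=1 -> matches Tools
  - product 9 (Tablet): category_id=NULL, no match -> dropped
So 2 of 9 rows are dropped.

SQL:
SELECT a.name, b.name AS category
FROM products a
INNER JOIN categories b ON a.category_id = b.id

Result:
name     | category
---------+---------
Desk     | Tools   
Router   | Supplies
Monitor  | Supplies
Notebook | Supplies
Speaker  | Sports  
Keyboard | Supplies
Mouse    | Tools   


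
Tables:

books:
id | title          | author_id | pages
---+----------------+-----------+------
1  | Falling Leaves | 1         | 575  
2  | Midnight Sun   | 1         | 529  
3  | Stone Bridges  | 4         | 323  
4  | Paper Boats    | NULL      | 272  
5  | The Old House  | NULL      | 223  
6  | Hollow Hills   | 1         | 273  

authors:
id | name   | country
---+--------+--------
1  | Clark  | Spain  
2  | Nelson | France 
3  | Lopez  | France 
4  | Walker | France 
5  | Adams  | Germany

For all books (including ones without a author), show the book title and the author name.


LEFT JOIN keeps every row from books (the left table); where author_id has no match in authors, the author columns become NULL. Walk through each book:
  - book 1 (Falling Leaves): author_id=1 -> matches Clark
  - book 2 (Midnight Sun): author_id=1 -> matches Clark
  - book 3 (Stone Bridges): author_id=4 -> matches Walker
  - book 4 (Paper Boats): author_id=NULL, no match -> kept with NULL
  - book 5 (The Old House): author_id=NULL, no match -> kept with NULL
  - book 6 (Hollow Hills): author_id=1 -> matches Clark
All 6 rows appear; 2 have NULL author.

SQL:
SELECT a.title, b.name AS author
FROM books a
LEFT JOIN authors b ON a.author_id = b.id

Result:
title          | author
---------------+-------
Falling Leaves | Clark 
Midnight Sun   | Clark 
Stone Bridges  | Walker
Paper Boats    | NULL  
The Old House  | NULL  
Hollow Hills   | Clark 


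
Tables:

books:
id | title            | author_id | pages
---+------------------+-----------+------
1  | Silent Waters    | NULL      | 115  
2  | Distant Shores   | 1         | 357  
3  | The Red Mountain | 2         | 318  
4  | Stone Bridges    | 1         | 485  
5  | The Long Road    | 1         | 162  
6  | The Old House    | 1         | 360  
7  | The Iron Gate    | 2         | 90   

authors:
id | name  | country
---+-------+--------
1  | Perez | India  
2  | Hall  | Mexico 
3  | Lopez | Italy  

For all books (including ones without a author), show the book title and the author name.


LEFT JOIN keeps every row from books (the left table); where author_id has no match in authors, the author columns become NULL. Walk through each book:
  - book 1 (Silent Waters): author_id=NULL, no match -> kept with NULL
  - book 2 (Distant Shores): author_id=1 -> matches Perez
  - book 3 (The Red Mountain): author_id=2 -> matches Hall
  - book 4 (Stone Bridges): author_id=1 -> matches Perez
  - book 5 (The Long Road): author_id=1 -> matches Perez
  - book 6 (The Old House): author_id=1 -> matches Perez
  - book 7 (The Iron Gate): author_id=2 -> matches Hall
All 7 rows appear; 1 has NULL author.

SQL:
SELECT a.title, b.name AS author
FROM books a
LEFT JOIN authors b ON a.author_id = b.id

Result:
title            | author
-----------------+-------
Silent Waters    | NULL  
Distant Shores   | Perez 
The Red Mountain | Hall  
Stone Bridges    | Perez 
The Long Road    | Perez 
The Old House    | Perez 
The Iron Gate    | Hall  


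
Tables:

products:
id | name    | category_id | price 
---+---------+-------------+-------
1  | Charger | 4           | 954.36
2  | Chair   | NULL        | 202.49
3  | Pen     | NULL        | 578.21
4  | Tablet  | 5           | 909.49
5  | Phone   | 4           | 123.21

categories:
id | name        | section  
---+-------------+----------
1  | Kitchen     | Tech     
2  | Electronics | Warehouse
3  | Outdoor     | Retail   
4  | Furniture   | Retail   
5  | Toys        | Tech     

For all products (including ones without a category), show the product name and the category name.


LEFT JOIN keeps every row from products (the left table); where category_id has no match in categories, the category columns become NULL. Walk through each product:
  - product 1 (Charger): category_id=4 -> matches Furniture
  - product 2 (Chair): category_id=NULL, no match -> kept with NULL
  - product 3 (Pen): category_id=NULL, no match -> kept with NULL
  - product 4 (Tablet): category_id=5 -> matches Toys
  - product 5 (Phone): category_id=4 -> matches Furniture
All 5 rows appear; 2 have NULL category.

SQL:
SELECT a.name, b.name AS category
FROM products a
LEFT JOIN categories b ON a.category_id = b.id

Result:
name    | category 
--------+----------
Charger | Furniture
Chair   | NULL     
Pen     | NULL     
Tablet  | Toys     
Phone   | Furniture


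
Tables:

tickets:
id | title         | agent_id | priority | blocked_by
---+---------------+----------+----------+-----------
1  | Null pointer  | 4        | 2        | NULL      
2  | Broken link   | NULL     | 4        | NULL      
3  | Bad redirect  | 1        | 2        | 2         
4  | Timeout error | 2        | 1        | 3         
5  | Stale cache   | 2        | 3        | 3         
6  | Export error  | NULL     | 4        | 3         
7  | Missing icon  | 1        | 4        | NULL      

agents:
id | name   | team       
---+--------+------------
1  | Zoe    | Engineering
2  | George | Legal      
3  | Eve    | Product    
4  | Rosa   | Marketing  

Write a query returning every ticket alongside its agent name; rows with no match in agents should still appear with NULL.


LEFT JOIN keeps every row from tickets (the left table); where agent_id has no match in agents, the agent columns become NULL. Walk through each ticket:
  - ticket 1 (Null pointer): agent_id=4 -> matches Rosa
  - ticket 2 (Broken link): agent_id=NULL, no match -> kept with NULL
  - ticket 3 (Bad redirect): agent_id=1 -> matches Zoe
  - ticket 4 (Timeout error): agent_id=2 -> matches George
  - ticket 5 (Stale cache): agent_id=2 -> matches George
  - ticket 6 (Export error): agent_id=NULL, no match -> kept with NULL
  - ticket 7 (Missing icon): agent_id=1 -> matches Zoe
All 7 rows appear; 2 have NULL agent.

SQL:
SELECT a.title, b.name AS agent
FROM tickets a
LEFT JOIN agents b ON a.agent_id = b.id

Result:
title         | agent 
--------------+-------
Null pointer  | Rosa  
Broken link   | NULL  
Bad redirect  | Zoe   
Timeout error | George
Stale cache   | George
Export error  | NULL  
Missing icon  | Zoe   
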